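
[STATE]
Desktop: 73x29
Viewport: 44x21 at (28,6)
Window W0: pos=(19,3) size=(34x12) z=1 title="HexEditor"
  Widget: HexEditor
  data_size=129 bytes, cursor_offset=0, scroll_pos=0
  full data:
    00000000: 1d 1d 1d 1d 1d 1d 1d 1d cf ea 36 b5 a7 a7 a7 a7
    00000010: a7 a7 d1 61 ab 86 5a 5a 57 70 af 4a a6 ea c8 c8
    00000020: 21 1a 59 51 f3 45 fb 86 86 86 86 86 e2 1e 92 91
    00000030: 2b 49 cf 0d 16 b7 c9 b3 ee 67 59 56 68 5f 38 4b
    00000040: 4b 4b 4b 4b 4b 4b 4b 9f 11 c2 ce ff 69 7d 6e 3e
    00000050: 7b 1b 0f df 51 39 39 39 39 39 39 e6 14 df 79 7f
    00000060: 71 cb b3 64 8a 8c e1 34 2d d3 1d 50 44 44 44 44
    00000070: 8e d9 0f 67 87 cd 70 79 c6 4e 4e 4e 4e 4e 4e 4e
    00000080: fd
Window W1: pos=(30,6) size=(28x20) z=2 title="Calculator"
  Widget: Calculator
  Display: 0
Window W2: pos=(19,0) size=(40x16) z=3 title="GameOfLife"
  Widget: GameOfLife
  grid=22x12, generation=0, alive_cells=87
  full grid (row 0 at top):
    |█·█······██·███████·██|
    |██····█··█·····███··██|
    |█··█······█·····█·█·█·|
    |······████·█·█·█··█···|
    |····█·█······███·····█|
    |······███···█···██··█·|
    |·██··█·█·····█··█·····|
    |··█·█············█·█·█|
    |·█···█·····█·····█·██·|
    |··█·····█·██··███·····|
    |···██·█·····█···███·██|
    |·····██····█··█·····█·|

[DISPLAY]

··█·····█·█·█·                ┃             
██·█·█·█··█···                ┃             
·····███·····█                ┃             
█···█···██··█·                ┃             
·····█··█·····                ┃             
·········█·█·█                ┃             
···█·····█·██·                ┃             
█·██··███·····                ┃             
····█···███·██                ┃             
━━━━━━━━━━━━━━━━━━━━━━━━━━━━━━┛             
  ┃├───┼───┼───┼───┤         ┃              
  ┃│ 0 │ . │ = │ + │         ┃              
  ┃├───┼───┼───┼───┤         ┃              
  ┃│ C │ MC│ MR│ M+│         ┃              
  ┃└───┴───┴───┴───┘         ┃              
  ┃                          ┃              
  ┃                          ┃              
  ┃                          ┃              
  ┃                          ┃              
  ┗━━━━━━━━━━━━━━━━━━━━━━━━━━┛              
                                            


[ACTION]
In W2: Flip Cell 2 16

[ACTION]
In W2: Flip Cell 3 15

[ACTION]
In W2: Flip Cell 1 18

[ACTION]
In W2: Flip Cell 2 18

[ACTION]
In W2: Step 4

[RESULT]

█·········█···                ┃             
███······█····                ┃             
······██···█··                ┃             
·██···████·█··                ┃             
███····█····█·                ┃             
········█·█·█·                ┃             
██···████·█·█·                ┃             
·█·██·█···██··                ┃             
·█········█···                ┃             
━━━━━━━━━━━━━━━━━━━━━━━━━━━━━━┛             
  ┃├───┼───┼───┼───┤         ┃              
  ┃│ 0 │ . │ = │ + │         ┃              
  ┃├───┼───┼───┼───┤         ┃              
  ┃│ C │ MC│ MR│ M+│         ┃              
  ┃└───┴───┴───┴───┘         ┃              
  ┃                          ┃              
  ┃                          ┃              
  ┃                          ┃              
  ┃                          ┃              
  ┗━━━━━━━━━━━━━━━━━━━━━━━━━━┛              
                                            


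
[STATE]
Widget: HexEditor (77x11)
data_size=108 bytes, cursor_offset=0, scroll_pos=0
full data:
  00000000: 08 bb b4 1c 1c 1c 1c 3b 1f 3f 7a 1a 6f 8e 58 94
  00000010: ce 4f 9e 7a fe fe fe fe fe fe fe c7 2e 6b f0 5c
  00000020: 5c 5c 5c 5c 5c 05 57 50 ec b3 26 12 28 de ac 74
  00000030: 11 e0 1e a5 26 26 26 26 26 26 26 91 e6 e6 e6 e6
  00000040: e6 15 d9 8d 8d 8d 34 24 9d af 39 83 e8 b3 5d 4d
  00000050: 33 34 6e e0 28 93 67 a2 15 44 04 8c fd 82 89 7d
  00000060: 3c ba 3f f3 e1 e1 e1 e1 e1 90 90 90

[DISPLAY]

00000000  08 bb b4 1c 1c 1c 1c 3b  1f 3f 7a 1a 6f 8e 58 94  |.......;.?z.o.X.
00000010  ce 4f 9e 7a fe fe fe fe  fe fe fe c7 2e 6b f0 5c  |.O.z.........k.\
00000020  5c 5c 5c 5c 5c 05 57 50  ec b3 26 12 28 de ac 74  |\\\\\.WP..&.(..t
00000030  11 e0 1e a5 26 26 26 26  26 26 26 91 e6 e6 e6 e6  |....&&&&&&&.....
00000040  e6 15 d9 8d 8d 8d 34 24  9d af 39 83 e8 b3 5d 4d  |......4$..9...]M
00000050  33 34 6e e0 28 93 67 a2  15 44 04 8c fd 82 89 7d  |34n.(.g..D.....}
00000060  3c ba 3f f3 e1 e1 e1 e1  e1 90 90 90              |<.?.........    
                                                                             
                                                                             
                                                                             
                                                                             


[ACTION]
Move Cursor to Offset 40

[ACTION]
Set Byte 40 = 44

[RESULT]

00000000  08 bb b4 1c 1c 1c 1c 3b  1f 3f 7a 1a 6f 8e 58 94  |.......;.?z.o.X.
00000010  ce 4f 9e 7a fe fe fe fe  fe fe fe c7 2e 6b f0 5c  |.O.z.........k.\
00000020  5c 5c 5c 5c 5c 05 57 50  44 b3 26 12 28 de ac 74  |\\\\\.WPD.&.(..t
00000030  11 e0 1e a5 26 26 26 26  26 26 26 91 e6 e6 e6 e6  |....&&&&&&&.....
00000040  e6 15 d9 8d 8d 8d 34 24  9d af 39 83 e8 b3 5d 4d  |......4$..9...]M
00000050  33 34 6e e0 28 93 67 a2  15 44 04 8c fd 82 89 7d  |34n.(.g..D.....}
00000060  3c ba 3f f3 e1 e1 e1 e1  e1 90 90 90              |<.?.........    
                                                                             
                                                                             
                                                                             
                                                                             


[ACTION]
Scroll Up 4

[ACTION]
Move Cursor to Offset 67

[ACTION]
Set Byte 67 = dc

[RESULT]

00000000  08 bb b4 1c 1c 1c 1c 3b  1f 3f 7a 1a 6f 8e 58 94  |.......;.?z.o.X.
00000010  ce 4f 9e 7a fe fe fe fe  fe fe fe c7 2e 6b f0 5c  |.O.z.........k.\
00000020  5c 5c 5c 5c 5c 05 57 50  44 b3 26 12 28 de ac 74  |\\\\\.WPD.&.(..t
00000030  11 e0 1e a5 26 26 26 26  26 26 26 91 e6 e6 e6 e6  |....&&&&&&&.....
00000040  e6 15 d9 DC 8d 8d 34 24  9d af 39 83 e8 b3 5d 4d  |......4$..9...]M
00000050  33 34 6e e0 28 93 67 a2  15 44 04 8c fd 82 89 7d  |34n.(.g..D.....}
00000060  3c ba 3f f3 e1 e1 e1 e1  e1 90 90 90              |<.?.........    
                                                                             
                                                                             
                                                                             
                                                                             


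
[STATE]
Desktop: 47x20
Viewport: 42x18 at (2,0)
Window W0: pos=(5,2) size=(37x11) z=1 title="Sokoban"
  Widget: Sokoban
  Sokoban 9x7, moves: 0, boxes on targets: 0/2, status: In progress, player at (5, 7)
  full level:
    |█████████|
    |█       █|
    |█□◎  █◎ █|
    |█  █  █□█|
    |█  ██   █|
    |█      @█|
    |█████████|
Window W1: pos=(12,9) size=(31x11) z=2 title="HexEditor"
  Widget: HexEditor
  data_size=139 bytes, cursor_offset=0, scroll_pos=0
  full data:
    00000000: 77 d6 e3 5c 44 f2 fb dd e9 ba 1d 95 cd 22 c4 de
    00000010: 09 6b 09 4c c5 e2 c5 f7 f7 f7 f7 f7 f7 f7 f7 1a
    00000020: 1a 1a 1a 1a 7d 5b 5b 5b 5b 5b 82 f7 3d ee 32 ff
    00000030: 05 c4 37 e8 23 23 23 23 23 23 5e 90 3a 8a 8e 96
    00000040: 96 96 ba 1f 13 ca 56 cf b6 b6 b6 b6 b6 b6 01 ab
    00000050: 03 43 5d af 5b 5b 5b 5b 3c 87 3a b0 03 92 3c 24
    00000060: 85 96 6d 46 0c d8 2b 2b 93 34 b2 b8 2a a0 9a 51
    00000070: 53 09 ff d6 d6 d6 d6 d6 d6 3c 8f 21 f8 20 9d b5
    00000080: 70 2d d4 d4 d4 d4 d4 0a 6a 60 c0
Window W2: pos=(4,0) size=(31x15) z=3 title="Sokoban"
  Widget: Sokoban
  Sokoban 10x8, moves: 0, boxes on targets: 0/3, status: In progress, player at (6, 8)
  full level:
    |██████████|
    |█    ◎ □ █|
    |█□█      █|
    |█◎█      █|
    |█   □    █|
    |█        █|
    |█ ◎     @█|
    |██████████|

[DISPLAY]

  ┏━━━━━━━━━━━━━━━━━━━━━━━━━━━━━┓         
  ┃ Sokoban                     ┃         
  ┠─────────────────────────────┨━━━━━━┓  
  ┃██████████                   ┃      ┃  
  ┃█    ◎ □ █                   ┃──────┨  
  ┃█□█      █                   ┃      ┃  
  ┃█◎█      █                   ┃      ┃  
  ┃█   □    █                   ┃      ┃  
  ┃█        █                   ┃      ┃  
  ┃█ ◎     @█                   ┃━━━━━━━┓ 
  ┃██████████                   ┃       ┃ 
  ┃Moves: 0  0/3                ┃───────┨ 
  ┃                             ┃44 f2 f┃ 
  ┃                             ┃c5 e2 c┃ 
  ┗━━━━━━━━━━━━━━━━━━━━━━━━━━━━━┛7d 5b 5┃ 
          ┃00000030  05 c4 37 e8 23 23 2┃ 
          ┃00000040  96 96 ba 1f 13 ca 5┃ 
          ┃00000050  03 43 5d af 5b 5b 5┃ 


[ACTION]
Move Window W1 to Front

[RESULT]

  ┏━━━━━━━━━━━━━━━━━━━━━━━━━━━━━┓         
  ┃ Sokoban                     ┃         
  ┠─────────────────────────────┨━━━━━━┓  
  ┃██████████                   ┃      ┃  
  ┃█    ◎ □ █                   ┃──────┨  
  ┃█□█      █                   ┃      ┃  
  ┃█◎█      █                   ┃      ┃  
  ┃█   □    █                   ┃      ┃  
  ┃█        █                   ┃      ┃  
  ┃█ ◎    ┏━━━━━━━━━━━━━━━━━━━━━━━━━━━━━┓ 
  ┃███████┃ HexEditor                   ┃ 
  ┃Moves: ┠─────────────────────────────┨ 
  ┃       ┃00000000  77 d6 e3 5c 44 f2 f┃ 
  ┃       ┃00000010  09 6b 09 4c c5 e2 c┃ 
  ┗━━━━━━━┃00000020  1a 1a 1a 1a 7d 5b 5┃ 
          ┃00000030  05 c4 37 e8 23 23 2┃ 
          ┃00000040  96 96 ba 1f 13 ca 5┃ 
          ┃00000050  03 43 5d af 5b 5b 5┃ 


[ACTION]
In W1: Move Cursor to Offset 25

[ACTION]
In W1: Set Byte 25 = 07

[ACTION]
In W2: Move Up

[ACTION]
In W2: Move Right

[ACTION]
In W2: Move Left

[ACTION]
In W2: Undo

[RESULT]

  ┏━━━━━━━━━━━━━━━━━━━━━━━━━━━━━┓         
  ┃ Sokoban                     ┃         
  ┠─────────────────────────────┨━━━━━━┓  
  ┃██████████                   ┃      ┃  
  ┃█    ◎ □ █                   ┃──────┨  
  ┃█□█      █                   ┃      ┃  
  ┃█◎█      █                   ┃      ┃  
  ┃█   □    █                   ┃      ┃  
  ┃█       @█                   ┃      ┃  
  ┃█ ◎    ┏━━━━━━━━━━━━━━━━━━━━━━━━━━━━━┓ 
  ┃███████┃ HexEditor                   ┃ 
  ┃Moves: ┠─────────────────────────────┨ 
  ┃       ┃00000000  77 d6 e3 5c 44 f2 f┃ 
  ┃       ┃00000010  09 6b 09 4c c5 e2 c┃ 
  ┗━━━━━━━┃00000020  1a 1a 1a 1a 7d 5b 5┃ 
          ┃00000030  05 c4 37 e8 23 23 2┃ 
          ┃00000040  96 96 ba 1f 13 ca 5┃ 
          ┃00000050  03 43 5d af 5b 5b 5┃ 


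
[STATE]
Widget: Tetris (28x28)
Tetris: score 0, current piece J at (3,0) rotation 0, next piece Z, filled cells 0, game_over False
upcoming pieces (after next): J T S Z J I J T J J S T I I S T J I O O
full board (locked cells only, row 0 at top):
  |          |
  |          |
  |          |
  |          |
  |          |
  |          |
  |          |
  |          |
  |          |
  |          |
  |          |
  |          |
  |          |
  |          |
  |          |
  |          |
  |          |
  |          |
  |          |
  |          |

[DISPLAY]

   █      │Next:            
   ███    │▓▓               
          │ ▓▓              
          │                 
          │                 
          │                 
          │Score:           
          │0                
          │                 
          │                 
          │                 
          │                 
          │                 
          │                 
          │                 
          │                 
          │                 
          │                 
          │                 
          │                 
          │                 
          │                 
          │                 
          │                 
          │                 
          │                 
          │                 
          │                 


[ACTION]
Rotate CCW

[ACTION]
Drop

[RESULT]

          │Next:            
    █     │▓▓               
    █     │ ▓▓              
   ██     │                 
          │                 
          │                 
          │Score:           
          │0                
          │                 
          │                 
          │                 
          │                 
          │                 
          │                 
          │                 
          │                 
          │                 
          │                 
          │                 
          │                 
          │                 
          │                 
          │                 
          │                 
          │                 
          │                 
          │                 
          │                 


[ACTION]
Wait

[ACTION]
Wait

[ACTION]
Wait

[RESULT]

          │Next:            
          │▓▓               
          │ ▓▓              
          │                 
    █     │                 
    █     │                 
   ██     │Score:           
          │0                
          │                 
          │                 
          │                 
          │                 
          │                 
          │                 
          │                 
          │                 
          │                 
          │                 
          │                 
          │                 
          │                 
          │                 
          │                 
          │                 
          │                 
          │                 
          │                 
          │                 


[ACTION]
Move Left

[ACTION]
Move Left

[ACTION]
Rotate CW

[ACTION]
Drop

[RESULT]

          │Next:            
          │▓▓               
          │ ▓▓              
          │                 
          │                 
 █        │                 
 ███      │Score:           
          │0                
          │                 
          │                 
          │                 
          │                 
          │                 
          │                 
          │                 
          │                 
          │                 
          │                 
          │                 
          │                 
          │                 
          │                 
          │                 
          │                 
          │                 
          │                 
          │                 
          │                 


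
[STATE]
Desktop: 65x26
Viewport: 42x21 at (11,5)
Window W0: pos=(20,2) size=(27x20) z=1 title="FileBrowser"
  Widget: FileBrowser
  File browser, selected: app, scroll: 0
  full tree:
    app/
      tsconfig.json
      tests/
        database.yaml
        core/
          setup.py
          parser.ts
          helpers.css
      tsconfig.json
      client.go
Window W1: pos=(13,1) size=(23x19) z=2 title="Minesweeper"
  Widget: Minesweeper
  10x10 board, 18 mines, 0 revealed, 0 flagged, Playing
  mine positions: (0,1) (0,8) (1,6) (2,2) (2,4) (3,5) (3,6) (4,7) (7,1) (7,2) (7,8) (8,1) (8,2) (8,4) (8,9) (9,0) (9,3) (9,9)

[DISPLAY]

  ┃■■■■■■■■■■           ┃          ┃      
  ┃■■■■■■■■■■           ┃on        ┃      
  ┃■■■■■■■■■■           ┃          ┃      
  ┃■■■■■■■■■■           ┃on        ┃      
  ┃■■■■■■■■■■           ┃          ┃      
  ┃■■■■■■■■■■           ┃          ┃      
  ┃■■■■■■■■■■           ┃          ┃      
  ┃■■■■■■■■■■           ┃          ┃      
  ┃■■■■■■■■■■           ┃          ┃      
  ┃                     ┃          ┃      
  ┃                     ┃          ┃      
  ┃                     ┃          ┃      
  ┃                     ┃          ┃      
  ┃                     ┃          ┃      
  ┗━━━━━━━━━━━━━━━━━━━━━┛          ┃      
         ┃                         ┃      
         ┗━━━━━━━━━━━━━━━━━━━━━━━━━┛      
                                          
                                          
                                          
                                          


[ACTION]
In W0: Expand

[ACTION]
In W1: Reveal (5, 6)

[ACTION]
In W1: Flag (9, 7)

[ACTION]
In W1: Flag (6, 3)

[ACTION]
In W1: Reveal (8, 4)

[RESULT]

  ┃■■■■■■✹■■■           ┃          ┃      
  ┃■■✹■✹■■■■■           ┃on        ┃      
  ┃■■■■■✹✹■■■           ┃          ┃      
  ┃■■■■■■■✹■■           ┃on        ┃      
  ┃■■■■■■1■■■           ┃          ┃      
  ┃■■■⚑■■■■■■           ┃          ┃      
  ┃■✹✹■■■■■✹■           ┃          ┃      
  ┃■✹✹■✹■■■■✹           ┃          ┃      
  ┃✹■■✹■■■⚑■✹           ┃          ┃      
  ┃                     ┃          ┃      
  ┃                     ┃          ┃      
  ┃                     ┃          ┃      
  ┃                     ┃          ┃      
  ┃                     ┃          ┃      
  ┗━━━━━━━━━━━━━━━━━━━━━┛          ┃      
         ┃                         ┃      
         ┗━━━━━━━━━━━━━━━━━━━━━━━━━┛      
                                          
                                          
                                          
                                          


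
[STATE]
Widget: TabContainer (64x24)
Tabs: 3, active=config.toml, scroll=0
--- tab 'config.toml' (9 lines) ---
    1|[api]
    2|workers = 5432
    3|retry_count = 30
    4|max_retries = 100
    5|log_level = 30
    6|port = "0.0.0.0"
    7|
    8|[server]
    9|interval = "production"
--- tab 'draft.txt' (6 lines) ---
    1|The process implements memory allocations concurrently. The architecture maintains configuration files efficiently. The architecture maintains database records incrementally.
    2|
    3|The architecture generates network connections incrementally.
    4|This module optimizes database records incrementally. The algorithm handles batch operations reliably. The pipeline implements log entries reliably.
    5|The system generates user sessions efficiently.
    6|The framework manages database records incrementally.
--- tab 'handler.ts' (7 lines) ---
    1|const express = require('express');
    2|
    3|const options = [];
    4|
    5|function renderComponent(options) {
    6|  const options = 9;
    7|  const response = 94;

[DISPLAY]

[config.toml]│ draft.txt │ handler.ts                           
────────────────────────────────────────────────────────────────
[api]                                                           
workers = 5432                                                  
retry_count = 30                                                
max_retries = 100                                               
log_level = 30                                                  
port = "0.0.0.0"                                                
                                                                
[server]                                                        
interval = "production"                                         
                                                                
                                                                
                                                                
                                                                
                                                                
                                                                
                                                                
                                                                
                                                                
                                                                
                                                                
                                                                
                                                                


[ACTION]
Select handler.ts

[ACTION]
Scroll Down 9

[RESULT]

 config.toml │ draft.txt │[handler.ts]                          
────────────────────────────────────────────────────────────────
  const response = 94;                                          
                                                                
                                                                
                                                                
                                                                
                                                                
                                                                
                                                                
                                                                
                                                                
                                                                
                                                                
                                                                
                                                                
                                                                
                                                                
                                                                
                                                                
                                                                
                                                                
                                                                
                                                                


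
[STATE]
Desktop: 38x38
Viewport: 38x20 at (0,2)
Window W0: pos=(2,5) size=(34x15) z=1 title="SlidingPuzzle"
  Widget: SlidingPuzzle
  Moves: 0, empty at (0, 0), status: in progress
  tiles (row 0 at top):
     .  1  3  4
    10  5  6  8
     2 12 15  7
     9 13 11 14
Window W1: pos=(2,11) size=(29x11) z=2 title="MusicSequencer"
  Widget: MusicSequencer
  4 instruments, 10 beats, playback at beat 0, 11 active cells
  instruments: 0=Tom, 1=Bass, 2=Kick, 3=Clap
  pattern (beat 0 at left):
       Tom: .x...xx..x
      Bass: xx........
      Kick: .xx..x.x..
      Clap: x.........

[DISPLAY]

                                      
                                      
                                      
  ┏━━━━━━━━━━━━━━━━━━━━━━━━━━━━━━━━┓  
  ┃ SlidingPuzzle                  ┃  
  ┠────────────────────────────────┨  
  ┃┌────┬────┬────┬────┐           ┃  
  ┃│    │  1 │  3 │  4 │           ┃  
  ┃├────┼────┼────┼────┤           ┃  
  ┏━━━━━━━━━━━━━━━━━━━━━━━━━━━┓    ┃  
  ┃ MusicSequencer            ┃    ┃  
  ┠───────────────────────────┨    ┃  
  ┃     ▼123456789            ┃    ┃  
  ┃  Tom·█···██··█            ┃    ┃  
  ┃ Bass██········            ┃    ┃  
  ┃ Kick·██··█·█··            ┃    ┃  
  ┃ Clap█·········            ┃    ┃  
  ┃                           ┃━━━━┛  
  ┃                           ┃       
  ┗━━━━━━━━━━━━━━━━━━━━━━━━━━━┛       


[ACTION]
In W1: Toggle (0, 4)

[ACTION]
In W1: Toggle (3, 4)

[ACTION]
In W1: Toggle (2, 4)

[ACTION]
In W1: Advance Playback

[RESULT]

                                      
                                      
                                      
  ┏━━━━━━━━━━━━━━━━━━━━━━━━━━━━━━━━┓  
  ┃ SlidingPuzzle                  ┃  
  ┠────────────────────────────────┨  
  ┃┌────┬────┬────┬────┐           ┃  
  ┃│    │  1 │  3 │  4 │           ┃  
  ┃├────┼────┼────┼────┤           ┃  
  ┏━━━━━━━━━━━━━━━━━━━━━━━━━━━┓    ┃  
  ┃ MusicSequencer            ┃    ┃  
  ┠───────────────────────────┨    ┃  
  ┃     0▼23456789            ┃    ┃  
  ┃  Tom·█··███··█            ┃    ┃  
  ┃ Bass██········            ┃    ┃  
  ┃ Kick·██·██·█··            ┃    ┃  
  ┃ Clap█···█·····            ┃    ┃  
  ┃                           ┃━━━━┛  
  ┃                           ┃       
  ┗━━━━━━━━━━━━━━━━━━━━━━━━━━━┛       


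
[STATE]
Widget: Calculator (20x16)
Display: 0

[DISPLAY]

                   0
┌───┬───┬───┬───┐   
│ 7 │ 8 │ 9 │ ÷ │   
├───┼───┼───┼───┤   
│ 4 │ 5 │ 6 │ × │   
├───┼───┼───┼───┤   
│ 1 │ 2 │ 3 │ - │   
├───┼───┼───┼───┤   
│ 0 │ . │ = │ + │   
├───┼───┼───┼───┤   
│ C │ MC│ MR│ M+│   
└───┴───┴───┴───┘   
                    
                    
                    
                    


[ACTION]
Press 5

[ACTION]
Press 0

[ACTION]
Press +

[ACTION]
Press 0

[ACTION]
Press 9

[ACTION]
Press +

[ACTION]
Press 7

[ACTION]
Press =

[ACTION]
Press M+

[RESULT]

                  66
┌───┬───┬───┬───┐   
│ 7 │ 8 │ 9 │ ÷ │   
├───┼───┼───┼───┤   
│ 4 │ 5 │ 6 │ × │   
├───┼───┼───┼───┤   
│ 1 │ 2 │ 3 │ - │   
├───┼───┼───┼───┤   
│ 0 │ . │ = │ + │   
├───┼───┼───┼───┤   
│ C │ MC│ MR│ M+│   
└───┴───┴───┴───┘   
                    
                    
                    
                    


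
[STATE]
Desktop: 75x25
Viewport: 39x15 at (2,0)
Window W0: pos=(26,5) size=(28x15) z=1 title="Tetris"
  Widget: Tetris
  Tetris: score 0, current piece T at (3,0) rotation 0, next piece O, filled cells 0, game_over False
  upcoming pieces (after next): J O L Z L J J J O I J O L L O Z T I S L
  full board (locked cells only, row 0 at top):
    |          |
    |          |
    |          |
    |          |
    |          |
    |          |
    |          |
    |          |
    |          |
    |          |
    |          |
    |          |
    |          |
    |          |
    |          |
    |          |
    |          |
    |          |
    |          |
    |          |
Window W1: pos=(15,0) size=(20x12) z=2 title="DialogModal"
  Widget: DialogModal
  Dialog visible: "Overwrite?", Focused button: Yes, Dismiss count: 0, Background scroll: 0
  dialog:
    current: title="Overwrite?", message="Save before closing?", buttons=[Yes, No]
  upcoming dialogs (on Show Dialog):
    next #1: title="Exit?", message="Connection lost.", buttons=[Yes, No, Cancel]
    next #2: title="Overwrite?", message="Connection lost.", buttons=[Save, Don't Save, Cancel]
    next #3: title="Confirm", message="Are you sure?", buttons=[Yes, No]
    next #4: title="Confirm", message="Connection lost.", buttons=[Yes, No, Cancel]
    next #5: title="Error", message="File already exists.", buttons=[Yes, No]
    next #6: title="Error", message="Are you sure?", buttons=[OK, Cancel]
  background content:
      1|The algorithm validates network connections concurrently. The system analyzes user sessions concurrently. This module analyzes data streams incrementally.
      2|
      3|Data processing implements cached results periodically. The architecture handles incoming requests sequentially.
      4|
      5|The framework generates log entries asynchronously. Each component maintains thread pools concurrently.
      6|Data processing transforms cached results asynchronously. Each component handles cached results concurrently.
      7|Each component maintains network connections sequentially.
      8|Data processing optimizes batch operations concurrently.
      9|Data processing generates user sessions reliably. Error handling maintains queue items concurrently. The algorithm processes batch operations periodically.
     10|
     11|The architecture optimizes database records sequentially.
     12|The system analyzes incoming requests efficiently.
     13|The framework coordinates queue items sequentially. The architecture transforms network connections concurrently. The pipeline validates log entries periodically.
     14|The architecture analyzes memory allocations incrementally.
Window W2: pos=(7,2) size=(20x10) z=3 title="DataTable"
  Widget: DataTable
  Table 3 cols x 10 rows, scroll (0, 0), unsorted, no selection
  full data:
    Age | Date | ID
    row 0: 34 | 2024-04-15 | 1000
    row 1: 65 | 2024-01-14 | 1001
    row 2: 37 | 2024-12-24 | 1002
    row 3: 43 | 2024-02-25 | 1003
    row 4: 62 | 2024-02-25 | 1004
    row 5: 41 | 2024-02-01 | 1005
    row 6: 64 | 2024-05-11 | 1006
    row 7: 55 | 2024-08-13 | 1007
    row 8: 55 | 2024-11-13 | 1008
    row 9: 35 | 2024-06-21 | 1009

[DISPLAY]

             ┏━━━━━━━━━━━━━━━━━━┓      
             ┃ DialogModal      ┃      
     ┏━━━━━━━━━━━━━━━━━━┓───────┨      
     ┃ DataTable        ┃hm vali┃      
     ┠──────────────────┨────┐  ┃      
     ┃Age│Date      │ID ┃te? │im┃━━━━━━
     ┃───┼──────────┼───┃ore │  ┃      
     ┃34 │2024-04-15│100┃No  │ne┃──────
     ┃65 │2024-01-14│100┃────┘tr┃  │Nex
     ┃37 │2024-12-24│100┃ent mai┃  │▓▓ 
     ┃43 │2024-02-25│100┃sing op┃  │▓▓ 
     ┗━━━━━━━━━━━━━━━━━━┛━━━━━━━┛  │   
                        ┃          │   
                        ┃          │   
                        ┃          │Sco


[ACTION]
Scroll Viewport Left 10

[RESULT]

               ┏━━━━━━━━━━━━━━━━━━┓    
               ┃ DialogModal      ┃    
       ┏━━━━━━━━━━━━━━━━━━┓───────┨    
       ┃ DataTable        ┃hm vali┃    
       ┠──────────────────┨────┐  ┃    
       ┃Age│Date      │ID ┃te? │im┃━━━━
       ┃───┼──────────┼───┃ore │  ┃    
       ┃34 │2024-04-15│100┃No  │ne┃────
       ┃65 │2024-01-14│100┃────┘tr┃  │N
       ┃37 │2024-12-24│100┃ent mai┃  │▓
       ┃43 │2024-02-25│100┃sing op┃  │▓
       ┗━━━━━━━━━━━━━━━━━━┛━━━━━━━┛  │ 
                          ┃          │ 
                          ┃          │ 
                          ┃          │S


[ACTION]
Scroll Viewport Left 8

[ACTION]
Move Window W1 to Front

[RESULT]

               ┏━━━━━━━━━━━━━━━━━━┓    
               ┃ DialogModal      ┃    
       ┏━━━━━━━┠──────────────────┨    
       ┃ DataTa┃The algorithm vali┃    
       ┠───────┃  ┌────────────┐  ┃    
       ┃Age│Dat┃Da│ Overwrite? │im┃━━━━
       ┃───┼───┃  │Save before │  ┃    
       ┃34 │202┃Th│ [Yes]  No  │ne┃────
       ┃65 │202┃Da└────────────┘tr┃  │N
       ┃37 │202┃Each component mai┃  │▓
       ┃43 │202┃Data processing op┃  │▓
       ┗━━━━━━━┗━━━━━━━━━━━━━━━━━━┛  │ 
                          ┃          │ 
                          ┃          │ 
                          ┃          │S


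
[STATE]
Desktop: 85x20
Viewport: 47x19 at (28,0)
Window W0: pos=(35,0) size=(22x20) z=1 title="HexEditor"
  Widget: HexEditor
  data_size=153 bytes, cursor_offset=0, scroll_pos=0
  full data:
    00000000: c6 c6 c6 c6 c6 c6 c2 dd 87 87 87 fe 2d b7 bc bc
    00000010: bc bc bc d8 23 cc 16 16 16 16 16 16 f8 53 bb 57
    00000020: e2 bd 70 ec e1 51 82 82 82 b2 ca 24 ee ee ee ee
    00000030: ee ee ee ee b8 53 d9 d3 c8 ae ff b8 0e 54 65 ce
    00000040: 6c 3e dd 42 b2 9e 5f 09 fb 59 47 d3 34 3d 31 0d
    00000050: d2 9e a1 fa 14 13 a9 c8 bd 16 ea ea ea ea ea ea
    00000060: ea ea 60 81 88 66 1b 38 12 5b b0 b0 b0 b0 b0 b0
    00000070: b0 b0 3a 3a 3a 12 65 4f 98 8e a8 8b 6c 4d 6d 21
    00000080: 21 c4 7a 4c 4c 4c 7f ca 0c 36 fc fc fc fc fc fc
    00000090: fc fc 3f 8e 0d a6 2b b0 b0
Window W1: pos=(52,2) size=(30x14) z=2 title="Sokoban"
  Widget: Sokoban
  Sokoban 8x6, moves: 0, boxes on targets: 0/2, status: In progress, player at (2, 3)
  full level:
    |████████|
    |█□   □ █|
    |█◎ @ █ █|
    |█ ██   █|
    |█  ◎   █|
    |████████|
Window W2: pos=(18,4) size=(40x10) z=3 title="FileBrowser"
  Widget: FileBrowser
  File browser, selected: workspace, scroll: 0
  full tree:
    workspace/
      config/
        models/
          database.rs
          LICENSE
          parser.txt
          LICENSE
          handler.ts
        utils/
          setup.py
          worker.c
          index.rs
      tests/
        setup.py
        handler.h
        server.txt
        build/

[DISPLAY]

       ┏━━━━━━━━━━━━━━━━━━━━┓                  
       ┃ HexEditor          ┃                  
       ┠────────────────┏━━━━━━━━━━━━━━━━━━━━━━
       ┃00000000  C6 c6 ┃ Sokoban              
━━━━━━━━━━━━━━━━━━━━━━━━━━━━━┓─────────────────
ser                          ┃███              
─────────────────────────────┨□ █              
kspace/                      ┃█ █              
onfig/                       ┃  █              
ests/                        ┃  █              
                             ┃███              
                             ┃: 0  0/2         
                             ┃                 
━━━━━━━━━━━━━━━━━━━━━━━━━━━━━┛                 
       ┃                ┃                      
       ┃                ┗━━━━━━━━━━━━━━━━━━━━━━
       ┃                    ┃                  
       ┃                    ┃                  
       ┃                    ┃                  


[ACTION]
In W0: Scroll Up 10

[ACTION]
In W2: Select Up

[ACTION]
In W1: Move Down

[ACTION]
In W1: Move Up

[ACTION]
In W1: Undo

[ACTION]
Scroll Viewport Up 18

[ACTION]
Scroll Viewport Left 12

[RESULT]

                   ┏━━━━━━━━━━━━━━━━━━━━┓      
                   ┃ HexEditor          ┃      
                   ┠────────────────┏━━━━━━━━━━
                   ┃00000000  C6 c6 ┃ Sokoban  
  ┏━━━━━━━━━━━━━━━━━━━━━━━━━━━━━━━━━━━━━━┓─────
  ┃ FileBrowser                          ┃███  
  ┠──────────────────────────────────────┨□ █  
  ┃> [-] workspace/                      ┃█ █  
  ┃    [+] config/                       ┃  █  
  ┃    [+] tests/                        ┃  █  
  ┃                                      ┃███  
  ┃                                      ┃: 0  
  ┃                                      ┃     
  ┗━━━━━━━━━━━━━━━━━━━━━━━━━━━━━━━━━━━━━━┛     
                   ┃                ┃          
                   ┃                ┗━━━━━━━━━━
                   ┃                    ┃      
                   ┃                    ┃      
                   ┃                    ┃      
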